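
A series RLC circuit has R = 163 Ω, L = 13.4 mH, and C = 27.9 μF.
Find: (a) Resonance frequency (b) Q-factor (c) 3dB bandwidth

Step 1 — Resonance: ω₀ = 1/√(LC) = 1/√(0.0134·2.79e-05) = 1635 rad/s.
Step 2 — f₀ = ω₀/(2π) = 260.3 Hz.
Step 3 — Series Q: Q = ω₀L/R = 1635·0.0134/163 = 0.1345.
Step 4 — Bandwidth: Δω = ω₀/Q = 1.216e+04 rad/s; BW = Δω/(2π) = 1936 Hz.

(a) f₀ = 260.3 Hz  (b) Q = 0.1345  (c) BW = 1936 Hz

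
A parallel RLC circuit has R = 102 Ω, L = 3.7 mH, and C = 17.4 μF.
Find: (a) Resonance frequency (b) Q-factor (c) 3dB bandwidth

Step 1 — Resonance: ω₀ = 1/√(LC) = 1/√(0.0037·1.74e-05) = 3941 rad/s.
Step 2 — f₀ = ω₀/(2π) = 627.3 Hz.
Step 3 — Parallel Q: Q = R/(ω₀L) = 102/(3941·0.0037) = 6.995.
Step 4 — Bandwidth: Δω = ω₀/Q = 563.4 rad/s; BW = Δω/(2π) = 89.67 Hz.

(a) f₀ = 627.3 Hz  (b) Q = 6.995  (c) BW = 89.67 Hz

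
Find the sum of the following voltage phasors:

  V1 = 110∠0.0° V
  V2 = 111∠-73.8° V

Step 1 — Convert each phasor to rectangular form:
  V1 = 110·(cos(0.0°) + j·sin(0.0°)) = 110 V
  V2 = 111·(cos(-73.8°) + j·sin(-73.8°)) = 30.97 - j106.6 V
Step 2 — Sum components: V_total = 141 - j106.6 V.
Step 3 — Convert to polar: |V_total| = 176.7 V, ∠V_total = -37.1°.

V_total = 176.7∠-37.1° V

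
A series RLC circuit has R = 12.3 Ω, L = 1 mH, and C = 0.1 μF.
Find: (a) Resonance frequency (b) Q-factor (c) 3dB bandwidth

Step 1 — Resonance condition Im(Z)=0 gives ω₀ = 1/√(LC).
Step 2 — ω₀ = 1/√(0.001·1e-07) = 1e+05 rad/s.
Step 3 — f₀ = ω₀/(2π) = 1.592e+04 Hz.
Step 4 — Series Q: Q = ω₀L/R = 1e+05·0.001/12.3 = 8.13.
Step 5 — 3dB bandwidth: Δω = ω₀/Q = 1.23e+04 rad/s; BW = Δω/(2π) = 1958 Hz.

(a) f₀ = 1.592e+04 Hz  (b) Q = 8.13  (c) BW = 1958 Hz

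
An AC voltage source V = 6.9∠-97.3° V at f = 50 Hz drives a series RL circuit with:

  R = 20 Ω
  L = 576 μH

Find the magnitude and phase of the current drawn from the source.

Step 1 — Angular frequency: ω = 2π·f = 2π·50 = 314.2 rad/s.
Step 2 — Component impedances:
  R: Z = R = 20 Ω
  L: Z = jωL = j·314.2·0.000576 = 0 + j0.181 Ω
Step 3 — Series combination: Z_total = R + L = 20 + j0.181 Ω = 20∠0.5° Ω.
Step 4 — Source phasor: V = 6.9∠-97.3° V = -0.8767 - j6.844 V.
Step 5 — Ohm's law: I = V / Z_total = (-0.8767 - j6.844) / (20 + j0.181) = -0.04693 - j0.3418 A.
Step 6 — Convert to polar: |I| = 0.345 A, ∠I = -97.8°.

I = 0.345∠-97.8° A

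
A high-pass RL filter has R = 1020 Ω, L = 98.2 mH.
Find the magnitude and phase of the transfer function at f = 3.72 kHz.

Step 1 — Angular frequency: ω = 2π·3720 = 2.337e+04 rad/s.
Step 2 — Transfer function: H(jω) = jωL/(R + jωL).
Step 3 — Numerator jωL = j·2295; denominator R + jωL = 1020 + j2295.
Step 4 — H = 0.8351 + j0.3711.
Step 5 — Magnitude: |H| = 0.9138 (-0.8 dB); phase: φ = 24.0°.

|H| = 0.9138 (-0.8 dB), φ = 24.0°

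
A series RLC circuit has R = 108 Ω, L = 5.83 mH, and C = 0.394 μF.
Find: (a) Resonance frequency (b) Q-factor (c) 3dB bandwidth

Step 1 — Resonance condition Im(Z)=0 gives ω₀ = 1/√(LC).
Step 2 — ω₀ = 1/√(0.00583·3.94e-07) = 2.086e+04 rad/s.
Step 3 — f₀ = ω₀/(2π) = 3321 Hz.
Step 4 — Series Q: Q = ω₀L/R = 2.086e+04·0.00583/108 = 1.126.
Step 5 — 3dB bandwidth: Δω = ω₀/Q = 1.852e+04 rad/s; BW = Δω/(2π) = 2948 Hz.

(a) f₀ = 3321 Hz  (b) Q = 1.126  (c) BW = 2948 Hz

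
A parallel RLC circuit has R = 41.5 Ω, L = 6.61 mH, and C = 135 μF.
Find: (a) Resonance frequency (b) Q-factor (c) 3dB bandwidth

Step 1 — Resonance: ω₀ = 1/√(LC) = 1/√(0.00661·0.000135) = 1059 rad/s.
Step 2 — f₀ = ω₀/(2π) = 168.5 Hz.
Step 3 — Parallel Q: Q = R/(ω₀L) = 41.5/(1059·0.00661) = 5.931.
Step 4 — Bandwidth: Δω = ω₀/Q = 178.5 rad/s; BW = Δω/(2π) = 28.41 Hz.

(a) f₀ = 168.5 Hz  (b) Q = 5.931  (c) BW = 28.41 Hz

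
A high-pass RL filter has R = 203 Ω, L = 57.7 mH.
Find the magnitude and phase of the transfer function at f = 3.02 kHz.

Step 1 — Angular frequency: ω = 2π·3020 = 1.898e+04 rad/s.
Step 2 — Transfer function: H(jω) = jωL/(R + jωL).
Step 3 — Numerator jωL = j·1095; denominator R + jωL = 203 + j1095.
Step 4 — H = 0.9668 + j0.1792.
Step 5 — Magnitude: |H| = 0.9832 (-0.1 dB); phase: φ = 10.5°.

|H| = 0.9832 (-0.1 dB), φ = 10.5°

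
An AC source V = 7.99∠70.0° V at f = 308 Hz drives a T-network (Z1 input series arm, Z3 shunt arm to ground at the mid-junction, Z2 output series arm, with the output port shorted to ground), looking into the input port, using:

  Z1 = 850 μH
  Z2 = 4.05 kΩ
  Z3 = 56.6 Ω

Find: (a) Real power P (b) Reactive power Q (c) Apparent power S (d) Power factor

Step 1 — Angular frequency: ω = 2π·f = 2π·308 = 1935 rad/s.
Step 2 — Component impedances:
  Z1: Z = jωL = j·1935·0.00085 = 0 + j1.645 Ω
  Z2: Z = R = 4050 Ω
  Z3: Z = R = 56.6 Ω
Step 3 — With the output port shorted to ground, the output series arm Z2 runs from the junction to ground; the shunt arm Z3 also runs from the junction to ground. They appear in parallel: Z3 || Z2 = 55.82 Ω.
Step 4 — Series with input arm Z1: Z_in = Z1 + (Z3 || Z2) = 55.82 + j1.645 Ω = 55.84∠1.7° Ω.
Step 5 — Source phasor: V = 7.99∠70.0° V = 2.733 + j7.508 V.
Step 6 — Current: I = V / Z = 0.05287 + j0.1329 A = 0.1431∠68.3° A.
Step 7 — Complex power: S = V·I* = 1.143 + j0.03367 VA.
Step 8 — Real power: P = Re(S) = 1.143 W.
Step 9 — Reactive power: Q = Im(S) = 0.03367 VAR.
Step 10 — Apparent power: |S| = 1.143 VA.
Step 11 — Power factor: PF = P/|S| = 0.9996 (lagging).

(a) P = 1.143 W  (b) Q = 0.03367 VAR  (c) S = 1.143 VA  (d) PF = 0.9996 (lagging)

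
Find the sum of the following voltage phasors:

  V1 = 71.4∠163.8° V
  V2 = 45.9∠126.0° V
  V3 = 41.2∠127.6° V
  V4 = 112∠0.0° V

Step 1 — Convert each phasor to rectangular form:
  V1 = 71.4·(cos(163.8°) + j·sin(163.8°)) = -68.56 + j19.92 V
  V2 = 45.9·(cos(126.0°) + j·sin(126.0°)) = -26.98 + j37.13 V
  V3 = 41.2·(cos(127.6°) + j·sin(127.6°)) = -25.14 + j32.64 V
  V4 = 112·(cos(0.0°) + j·sin(0.0°)) = 112 V
Step 2 — Sum components: V_total = -8.682 + j89.7 V.
Step 3 — Convert to polar: |V_total| = 90.12 V, ∠V_total = 95.5°.

V_total = 90.12∠95.5° V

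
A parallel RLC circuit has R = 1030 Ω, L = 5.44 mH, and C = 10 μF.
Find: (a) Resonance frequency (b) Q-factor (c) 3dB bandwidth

Step 1 — Resonance: ω₀ = 1/√(LC) = 1/√(0.00544·1e-05) = 4287 rad/s.
Step 2 — f₀ = ω₀/(2π) = 682.4 Hz.
Step 3 — Parallel Q: Q = R/(ω₀L) = 1030/(4287·0.00544) = 44.16.
Step 4 — Bandwidth: Δω = ω₀/Q = 97.09 rad/s; BW = Δω/(2π) = 15.45 Hz.

(a) f₀ = 682.4 Hz  (b) Q = 44.16  (c) BW = 15.45 Hz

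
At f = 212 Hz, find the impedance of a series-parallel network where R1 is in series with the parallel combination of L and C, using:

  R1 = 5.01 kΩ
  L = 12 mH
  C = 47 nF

Step 1 — Angular frequency: ω = 2π·f = 2π·212 = 1332 rad/s.
Step 2 — Component impedances:
  R1: Z = R = 5010 Ω
  L: Z = jωL = j·1332·0.012 = 0 + j15.98 Ω
  C: Z = 1/(jωC) = -j/(ω·C) = 0 - j1.597e+04 Ω
Step 3 — Parallel branch: L || C = 1/(1/L + 1/C) = 0 + j16 Ω.
Step 4 — Series with R1: Z_total = R1 + (L || C) = 5010 + j16 Ω = 5010∠0.2° Ω.

Z = 5010 + j16 Ω = 5010∠0.2° Ω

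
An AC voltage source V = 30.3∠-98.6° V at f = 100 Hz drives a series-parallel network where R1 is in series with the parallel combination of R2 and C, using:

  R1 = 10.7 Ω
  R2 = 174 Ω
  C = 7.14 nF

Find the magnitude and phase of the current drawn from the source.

Step 1 — Angular frequency: ω = 2π·f = 2π·100 = 628.3 rad/s.
Step 2 — Component impedances:
  R1: Z = R = 10.7 Ω
  R2: Z = R = 174 Ω
  C: Z = 1/(jωC) = -j/(ω·C) = 0 - j2.229e+05 Ω
Step 3 — Parallel branch: R2 || C = 1/(1/R2 + 1/C) = 174 - j0.1358 Ω.
Step 4 — Series with R1: Z_total = R1 + (R2 || C) = 184.7 - j0.1358 Ω = 184.7∠-0.0° Ω.
Step 5 — Source phasor: V = 30.3∠-98.6° V = -4.531 - j29.96 V.
Step 6 — Ohm's law: I = V / Z_total = (-4.531 - j29.96) / (184.7 - j0.1358) = -0.02441 - j0.1622 A.
Step 7 — Convert to polar: |I| = 0.164 A, ∠I = -98.6°.

I = 0.164∠-98.6° A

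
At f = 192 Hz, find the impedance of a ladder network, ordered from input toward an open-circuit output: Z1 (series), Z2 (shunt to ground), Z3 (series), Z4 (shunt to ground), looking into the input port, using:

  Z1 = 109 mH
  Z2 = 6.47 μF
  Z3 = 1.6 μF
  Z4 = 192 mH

Step 1 — Angular frequency: ω = 2π·f = 2π·192 = 1206 rad/s.
Step 2 — Component impedances:
  Z1: Z = jωL = j·1206·0.109 = 0 + j131.5 Ω
  Z2: Z = 1/(jωC) = -j/(ω·C) = 0 - j128.1 Ω
  Z3: Z = 1/(jωC) = -j/(ω·C) = 0 - j518.1 Ω
  Z4: Z = jωL = j·1206·0.192 = 0 + j231.6 Ω
Step 3 — Ladder network (open output): work backward from the far end, alternating series and parallel combinations. Z_in = 0 + j42.97 Ω = 42.97∠90.0° Ω.

Z = 0 + j42.97 Ω = 42.97∠90.0° Ω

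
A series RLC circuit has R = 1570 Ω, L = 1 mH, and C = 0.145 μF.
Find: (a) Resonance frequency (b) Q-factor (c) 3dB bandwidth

Step 1 — Resonance: ω₀ = 1/√(LC) = 1/√(0.001·1.45e-07) = 8.305e+04 rad/s.
Step 2 — f₀ = ω₀/(2π) = 1.322e+04 Hz.
Step 3 — Series Q: Q = ω₀L/R = 8.305e+04·0.001/1570 = 0.0529.
Step 4 — Bandwidth: Δω = ω₀/Q = 1.57e+06 rad/s; BW = Δω/(2π) = 2.499e+05 Hz.

(a) f₀ = 1.322e+04 Hz  (b) Q = 0.0529  (c) BW = 2.499e+05 Hz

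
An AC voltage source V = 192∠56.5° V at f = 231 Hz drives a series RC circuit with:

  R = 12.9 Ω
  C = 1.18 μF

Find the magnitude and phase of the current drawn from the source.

Step 1 — Angular frequency: ω = 2π·f = 2π·231 = 1451 rad/s.
Step 2 — Component impedances:
  R: Z = R = 12.9 Ω
  C: Z = 1/(jωC) = -j/(ω·C) = 0 - j583.9 Ω
Step 3 — Series combination: Z_total = R + C = 12.9 - j583.9 Ω = 584∠-88.7° Ω.
Step 4 — Source phasor: V = 192∠56.5° V = 106 + j160.1 V.
Step 5 — Ohm's law: I = V / Z_total = (106 + j160.1) / (12.9 - j583.9) = -0.2701 + j0.1875 A.
Step 6 — Convert to polar: |I| = 0.3288 A, ∠I = 145.2°.

I = 0.3288∠145.2° A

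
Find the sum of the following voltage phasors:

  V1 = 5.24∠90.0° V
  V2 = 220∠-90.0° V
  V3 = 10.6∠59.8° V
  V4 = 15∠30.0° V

Step 1 — Convert each phasor to rectangular form:
  V1 = 5.24·(cos(90.0°) + j·sin(90.0°)) = 0 + j5.24 V
  V2 = 220·(cos(-90.0°) + j·sin(-90.0°)) = 0 - j220 V
  V3 = 10.6·(cos(59.8°) + j·sin(59.8°)) = 5.332 + j9.161 V
  V4 = 15·(cos(30.0°) + j·sin(30.0°)) = 12.99 + j7.5 V
Step 2 — Sum components: V_total = 18.32 - j198.1 V.
Step 3 — Convert to polar: |V_total| = 198.9 V, ∠V_total = -84.7°.

V_total = 198.9∠-84.7° V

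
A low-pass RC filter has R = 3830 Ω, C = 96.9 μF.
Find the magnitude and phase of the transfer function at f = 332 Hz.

Step 1 — Angular frequency: ω = 2π·332 = 2086 rad/s.
Step 2 — Transfer function: H(jω) = 1/(1 + jωRC).
Step 3 — Denominator: 1 + jωRC = 1 + j·2086·3830·9.69e-05 = 1 + j774.2.
Step 4 — H = 1.668e-06 - j0.001292.
Step 5 — Magnitude: |H| = 0.001292 (-57.8 dB); phase: φ = -89.9°.

|H| = 0.001292 (-57.8 dB), φ = -89.9°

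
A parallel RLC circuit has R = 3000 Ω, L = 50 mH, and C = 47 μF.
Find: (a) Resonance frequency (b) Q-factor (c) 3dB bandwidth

Step 1 — Resonance: ω₀ = 1/√(LC) = 1/√(0.05·4.7e-05) = 652.3 rad/s.
Step 2 — f₀ = ω₀/(2π) = 103.8 Hz.
Step 3 — Parallel Q: Q = R/(ω₀L) = 3000/(652.3·0.05) = 91.98.
Step 4 — Bandwidth: Δω = ω₀/Q = 7.092 rad/s; BW = Δω/(2π) = 1.129 Hz.

(a) f₀ = 103.8 Hz  (b) Q = 91.98  (c) BW = 1.129 Hz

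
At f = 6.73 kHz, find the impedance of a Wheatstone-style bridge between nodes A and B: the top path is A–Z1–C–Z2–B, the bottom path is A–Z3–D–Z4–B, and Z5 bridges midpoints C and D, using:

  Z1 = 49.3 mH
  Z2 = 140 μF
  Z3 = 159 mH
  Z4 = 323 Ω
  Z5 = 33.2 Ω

Step 1 — Angular frequency: ω = 2π·f = 2π·6730 = 4.229e+04 rad/s.
Step 2 — Component impedances:
  Z1: Z = jωL = j·4.229e+04·0.0493 = 0 + j2085 Ω
  Z2: Z = 1/(jωC) = -j/(ω·C) = 0 - j0.1689 Ω
  Z3: Z = jωL = j·4.229e+04·0.159 = 0 + j6723 Ω
  Z4: Z = R = 323 Ω
  Z5: Z = R = 33.2 Ω
Step 3 — Bridge requires nodal analysis (the Z5 bridge couples midpoints C and D, so the two paths cannot be reduced to a simple series/parallel combination). Setting node B to ground and injecting 1 A at node A, the 3-node admittance system at A, C, D solves to V_A = Z_AB = 1.686 + j1591 Ω = 1591∠89.9° Ω.

Z = 1.686 + j1591 Ω = 1591∠89.9° Ω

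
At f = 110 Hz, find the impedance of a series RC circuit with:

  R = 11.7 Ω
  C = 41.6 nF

Step 1 — Angular frequency: ω = 2π·f = 2π·110 = 691.2 rad/s.
Step 2 — Component impedances:
  R: Z = R = 11.7 Ω
  C: Z = 1/(jωC) = -j/(ω·C) = 0 - j3.478e+04 Ω
Step 3 — Series combination: Z_total = R + C = 11.7 - j3.478e+04 Ω = 3.478e+04∠-90.0° Ω.

Z = 11.7 - j3.478e+04 Ω = 3.478e+04∠-90.0° Ω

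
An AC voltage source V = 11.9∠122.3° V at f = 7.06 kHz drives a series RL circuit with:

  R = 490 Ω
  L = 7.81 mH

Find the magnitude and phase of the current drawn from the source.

Step 1 — Angular frequency: ω = 2π·f = 2π·7060 = 4.436e+04 rad/s.
Step 2 — Component impedances:
  R: Z = R = 490 Ω
  L: Z = jωL = j·4.436e+04·0.00781 = 0 + j346.4 Ω
Step 3 — Series combination: Z_total = R + L = 490 + j346.4 Ω = 600.1∠35.3° Ω.
Step 4 — Source phasor: V = 11.9∠122.3° V = -6.359 + j10.06 V.
Step 5 — Ohm's law: I = V / Z_total = (-6.359 + j10.06) / (490 + j346.4) = 0.001025 + j0.0198 A.
Step 6 — Convert to polar: |I| = 0.01983 A, ∠I = 87.0°.

I = 0.01983∠87.0° A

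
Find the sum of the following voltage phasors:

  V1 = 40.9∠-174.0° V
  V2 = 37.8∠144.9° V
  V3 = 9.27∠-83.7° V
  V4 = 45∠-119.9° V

Step 1 — Convert each phasor to rectangular form:
  V1 = 40.9·(cos(-174.0°) + j·sin(-174.0°)) = -40.68 - j4.275 V
  V2 = 37.8·(cos(144.9°) + j·sin(144.9°)) = -30.93 + j21.74 V
  V3 = 9.27·(cos(-83.7°) + j·sin(-83.7°)) = 1.017 - j9.214 V
  V4 = 45·(cos(-119.9°) + j·sin(-119.9°)) = -22.43 - j39.01 V
Step 2 — Sum components: V_total = -93.02 - j30.76 V.
Step 3 — Convert to polar: |V_total| = 97.97 V, ∠V_total = -161.7°.

V_total = 97.97∠-161.7° V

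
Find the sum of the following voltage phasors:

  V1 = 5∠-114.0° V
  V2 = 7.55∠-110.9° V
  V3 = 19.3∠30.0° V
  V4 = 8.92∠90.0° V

Step 1 — Convert each phasor to rectangular form:
  V1 = 5·(cos(-114.0°) + j·sin(-114.0°)) = -2.034 - j4.568 V
  V2 = 7.55·(cos(-110.9°) + j·sin(-110.9°)) = -2.693 - j7.053 V
  V3 = 19.3·(cos(30.0°) + j·sin(30.0°)) = 16.71 + j9.65 V
  V4 = 8.92·(cos(90.0°) + j·sin(90.0°)) = 0 + j8.92 V
Step 2 — Sum components: V_total = 11.99 + j6.949 V.
Step 3 — Convert to polar: |V_total| = 13.86 V, ∠V_total = 30.1°.

V_total = 13.86∠30.1° V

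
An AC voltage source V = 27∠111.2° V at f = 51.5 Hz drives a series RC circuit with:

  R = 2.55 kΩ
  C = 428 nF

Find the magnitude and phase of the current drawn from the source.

Step 1 — Angular frequency: ω = 2π·f = 2π·51.5 = 323.6 rad/s.
Step 2 — Component impedances:
  R: Z = R = 2550 Ω
  C: Z = 1/(jωC) = -j/(ω·C) = 0 - j7221 Ω
Step 3 — Series combination: Z_total = R + C = 2550 - j7221 Ω = 7658∠-70.5° Ω.
Step 4 — Source phasor: V = 27∠111.2° V = -9.764 + j25.17 V.
Step 5 — Ohm's law: I = V / Z_total = (-9.764 + j25.17) / (2550 - j7221) = -0.003524 - j0.0001076 A.
Step 6 — Convert to polar: |I| = 0.003526 A, ∠I = -178.3°.

I = 0.003526∠-178.3° A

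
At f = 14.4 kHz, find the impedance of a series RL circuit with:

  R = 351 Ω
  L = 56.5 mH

Step 1 — Angular frequency: ω = 2π·f = 2π·1.44e+04 = 9.048e+04 rad/s.
Step 2 — Component impedances:
  R: Z = R = 351 Ω
  L: Z = jωL = j·9.048e+04·0.0565 = 0 + j5112 Ω
Step 3 — Series combination: Z_total = R + L = 351 + j5112 Ω = 5124∠86.1° Ω.

Z = 351 + j5112 Ω = 5124∠86.1° Ω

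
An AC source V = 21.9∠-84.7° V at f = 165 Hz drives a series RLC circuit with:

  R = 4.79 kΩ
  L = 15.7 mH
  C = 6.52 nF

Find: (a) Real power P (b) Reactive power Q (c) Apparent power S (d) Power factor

Step 1 — Angular frequency: ω = 2π·f = 2π·165 = 1037 rad/s.
Step 2 — Component impedances:
  R: Z = R = 4790 Ω
  L: Z = jωL = j·1037·0.0157 = 0 + j16.28 Ω
  C: Z = 1/(jωC) = -j/(ω·C) = 0 - j1.479e+05 Ω
Step 3 — Series combination: Z_total = R + L + C = 4790 - j1.479e+05 Ω = 1.48e+05∠-88.1° Ω.
Step 4 — Source phasor: V = 21.9∠-84.7° V = 2.023 - j21.81 V.
Step 5 — Current: I = V / Z = 0.0001477 + j8.892e-06 A = 0.000148∠3.4° A.
Step 6 — Complex power: S = V·I* = 0.0001049 - j0.003239 VA.
Step 7 — Real power: P = Re(S) = 0.0001049 W.
Step 8 — Reactive power: Q = Im(S) = -0.003239 VAR.
Step 9 — Apparent power: |S| = 0.003241 VA.
Step 10 — Power factor: PF = P/|S| = 0.03236 (leading).

(a) P = 0.0001049 W  (b) Q = -0.003239 VAR  (c) S = 0.003241 VA  (d) PF = 0.03236 (leading)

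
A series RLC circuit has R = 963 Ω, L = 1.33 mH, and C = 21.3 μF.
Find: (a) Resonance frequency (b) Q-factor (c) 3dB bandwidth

Step 1 — Resonance: ω₀ = 1/√(LC) = 1/√(0.00133·2.13e-05) = 5941 rad/s.
Step 2 — f₀ = ω₀/(2π) = 945.6 Hz.
Step 3 — Series Q: Q = ω₀L/R = 5941·0.00133/963 = 0.008206.
Step 4 — Bandwidth: Δω = ω₀/Q = 7.241e+05 rad/s; BW = Δω/(2π) = 1.152e+05 Hz.

(a) f₀ = 945.6 Hz  (b) Q = 0.008206  (c) BW = 1.152e+05 Hz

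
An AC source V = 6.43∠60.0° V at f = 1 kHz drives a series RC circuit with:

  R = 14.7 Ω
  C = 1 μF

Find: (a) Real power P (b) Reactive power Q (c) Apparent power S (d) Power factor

Step 1 — Angular frequency: ω = 2π·f = 2π·1000 = 6283 rad/s.
Step 2 — Component impedances:
  R: Z = R = 14.7 Ω
  C: Z = 1/(jωC) = -j/(ω·C) = 0 - j159.2 Ω
Step 3 — Series combination: Z_total = R + C = 14.7 - j159.2 Ω = 159.8∠-84.7° Ω.
Step 4 — Source phasor: V = 6.43∠60.0° V = 3.215 + j5.569 V.
Step 5 — Current: I = V / Z = -0.03284 + j0.02323 A = 0.04023∠144.7° A.
Step 6 — Complex power: S = V·I* = 0.02379 - j0.2576 VA.
Step 7 — Real power: P = Re(S) = 0.02379 W.
Step 8 — Reactive power: Q = Im(S) = -0.2576 VAR.
Step 9 — Apparent power: |S| = 0.2587 VA.
Step 10 — Power factor: PF = P/|S| = 0.09197 (leading).

(a) P = 0.02379 W  (b) Q = -0.2576 VAR  (c) S = 0.2587 VA  (d) PF = 0.09197 (leading)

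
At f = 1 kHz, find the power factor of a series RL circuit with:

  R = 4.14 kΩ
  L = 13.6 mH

Step 1 — Angular frequency: ω = 2π·f = 2π·1000 = 6283 rad/s.
Step 2 — Component impedances:
  R: Z = R = 4140 Ω
  L: Z = jωL = j·6283·0.0136 = 0 + j85.45 Ω
Step 3 — Series combination: Z_total = R + L = 4140 + j85.45 Ω = 4141∠1.2° Ω.
Step 4 — Power factor: PF = cos(φ) = Re(Z)/|Z| = 4140/4141 = 0.9998.
Step 5 — Type: Im(Z) = 85.45 ⇒ lagging (phase φ = 1.2°).

PF = 0.9998 (lagging, φ = 1.2°)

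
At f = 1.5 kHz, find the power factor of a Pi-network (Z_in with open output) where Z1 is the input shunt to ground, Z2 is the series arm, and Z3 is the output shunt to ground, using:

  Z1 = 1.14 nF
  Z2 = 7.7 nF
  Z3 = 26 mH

Step 1 — Angular frequency: ω = 2π·f = 2π·1500 = 9425 rad/s.
Step 2 — Component impedances:
  Z1: Z = 1/(jωC) = -j/(ω·C) = 0 - j9.307e+04 Ω
  Z2: Z = 1/(jωC) = -j/(ω·C) = 0 - j1.378e+04 Ω
  Z3: Z = jωL = j·9425·0.026 = 0 + j245 Ω
Step 3 — With open output, the series arm Z2 and the output shunt Z3 appear in series to ground: Z2 + Z3 = 0 - j1.353e+04 Ω.
Step 4 — Parallel with input shunt Z1: Z_in = Z1 || (Z2 + Z3) = 0 - j1.182e+04 Ω = 1.182e+04∠-90.0° Ω.
Step 5 — Power factor: PF = cos(φ) = Re(Z)/|Z| = 0/1.182e+04 = 0.
Step 6 — Type: Im(Z) = -1.182e+04 ⇒ leading (phase φ = -90.0°).

PF = 0 (leading, φ = -90.0°)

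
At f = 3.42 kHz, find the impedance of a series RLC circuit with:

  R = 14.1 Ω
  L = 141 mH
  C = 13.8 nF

Step 1 — Angular frequency: ω = 2π·f = 2π·3420 = 2.149e+04 rad/s.
Step 2 — Component impedances:
  R: Z = R = 14.1 Ω
  L: Z = jωL = j·2.149e+04·0.141 = 0 + j3030 Ω
  C: Z = 1/(jωC) = -j/(ω·C) = 0 - j3372 Ω
Step 3 — Series combination: Z_total = R + L + C = 14.1 - j342.3 Ω = 342.6∠-87.6° Ω.

Z = 14.1 - j342.3 Ω = 342.6∠-87.6° Ω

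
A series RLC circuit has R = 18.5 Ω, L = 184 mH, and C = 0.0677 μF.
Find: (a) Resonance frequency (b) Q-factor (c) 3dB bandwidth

Step 1 — Resonance: ω₀ = 1/√(LC) = 1/√(0.184·6.77e-08) = 8960 rad/s.
Step 2 — f₀ = ω₀/(2π) = 1426 Hz.
Step 3 — Series Q: Q = ω₀L/R = 8960·0.184/18.5 = 89.11.
Step 4 — Bandwidth: Δω = ω₀/Q = 100.5 rad/s; BW = Δω/(2π) = 16 Hz.

(a) f₀ = 1426 Hz  (b) Q = 89.11  (c) BW = 16 Hz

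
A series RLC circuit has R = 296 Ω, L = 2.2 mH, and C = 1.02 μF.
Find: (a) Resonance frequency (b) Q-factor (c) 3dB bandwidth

Step 1 — Resonance: ω₀ = 1/√(LC) = 1/√(0.0022·1.02e-06) = 2.111e+04 rad/s.
Step 2 — f₀ = ω₀/(2π) = 3360 Hz.
Step 3 — Series Q: Q = ω₀L/R = 2.111e+04·0.0022/296 = 0.1569.
Step 4 — Bandwidth: Δω = ω₀/Q = 1.345e+05 rad/s; BW = Δω/(2π) = 2.141e+04 Hz.

(a) f₀ = 3360 Hz  (b) Q = 0.1569  (c) BW = 2.141e+04 Hz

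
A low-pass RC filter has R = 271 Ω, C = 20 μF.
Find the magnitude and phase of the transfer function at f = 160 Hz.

Step 1 — Angular frequency: ω = 2π·160 = 1005 rad/s.
Step 2 — Transfer function: H(jω) = 1/(1 + jωRC).
Step 3 — Denominator: 1 + jωRC = 1 + j·1005·271·2e-05 = 1 + j5.449.
Step 4 — H = 0.03258 - j0.1775.
Step 5 — Magnitude: |H| = 0.1805 (-14.9 dB); phase: φ = -79.6°.

|H| = 0.1805 (-14.9 dB), φ = -79.6°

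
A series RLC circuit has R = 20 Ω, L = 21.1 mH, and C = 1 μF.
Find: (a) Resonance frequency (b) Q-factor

Step 1 — Resonance condition Im(Z)=0 gives ω₀ = 1/√(LC).
Step 2 — ω₀ = 1/√(0.0211·1e-06) = 6884 rad/s.
Step 3 — f₀ = ω₀/(2π) = 1096 Hz.
Step 4 — Series Q: Q = ω₀L/R = 6884·0.0211/20 = 7.263.

(a) f₀ = 1096 Hz  (b) Q = 7.263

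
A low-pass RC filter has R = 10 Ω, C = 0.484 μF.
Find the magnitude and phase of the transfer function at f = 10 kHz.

Step 1 — Angular frequency: ω = 2π·1e+04 = 6.283e+04 rad/s.
Step 2 — Transfer function: H(jω) = 1/(1 + jωRC).
Step 3 — Denominator: 1 + jωRC = 1 + j·6.283e+04·10·4.84e-07 = 1 + j0.3041.
Step 4 — H = 0.9153 - j0.2784.
Step 5 — Magnitude: |H| = 0.9567 (-0.4 dB); phase: φ = -16.9°.

|H| = 0.9567 (-0.4 dB), φ = -16.9°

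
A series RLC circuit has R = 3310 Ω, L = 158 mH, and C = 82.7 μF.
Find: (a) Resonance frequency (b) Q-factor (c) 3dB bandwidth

Step 1 — Resonance: ω₀ = 1/√(LC) = 1/√(0.158·8.27e-05) = 276.6 rad/s.
Step 2 — f₀ = ω₀/(2π) = 44.03 Hz.
Step 3 — Series Q: Q = ω₀L/R = 276.6·0.158/3310 = 0.01321.
Step 4 — Bandwidth: Δω = ω₀/Q = 2.095e+04 rad/s; BW = Δω/(2π) = 3334 Hz.

(a) f₀ = 44.03 Hz  (b) Q = 0.01321  (c) BW = 3334 Hz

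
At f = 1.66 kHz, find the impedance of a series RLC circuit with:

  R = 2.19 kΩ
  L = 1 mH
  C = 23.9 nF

Step 1 — Angular frequency: ω = 2π·f = 2π·1660 = 1.043e+04 rad/s.
Step 2 — Component impedances:
  R: Z = R = 2190 Ω
  L: Z = jωL = j·1.043e+04·0.001 = 0 + j10.43 Ω
  C: Z = 1/(jωC) = -j/(ω·C) = 0 - j4012 Ω
Step 3 — Series combination: Z_total = R + L + C = 2190 - j4001 Ω = 4561∠-61.3° Ω.

Z = 2190 - j4001 Ω = 4561∠-61.3° Ω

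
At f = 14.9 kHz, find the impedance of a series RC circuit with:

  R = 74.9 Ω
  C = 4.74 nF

Step 1 — Angular frequency: ω = 2π·f = 2π·1.49e+04 = 9.362e+04 rad/s.
Step 2 — Component impedances:
  R: Z = R = 74.9 Ω
  C: Z = 1/(jωC) = -j/(ω·C) = 0 - j2253 Ω
Step 3 — Series combination: Z_total = R + C = 74.9 - j2253 Ω = 2255∠-88.1° Ω.

Z = 74.9 - j2253 Ω = 2255∠-88.1° Ω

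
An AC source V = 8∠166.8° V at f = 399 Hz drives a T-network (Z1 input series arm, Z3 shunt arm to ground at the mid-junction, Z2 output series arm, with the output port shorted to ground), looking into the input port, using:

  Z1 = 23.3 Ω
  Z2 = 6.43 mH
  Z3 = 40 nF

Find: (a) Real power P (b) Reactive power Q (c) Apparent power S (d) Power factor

Step 1 — Angular frequency: ω = 2π·f = 2π·399 = 2507 rad/s.
Step 2 — Component impedances:
  Z1: Z = R = 23.3 Ω
  Z2: Z = jωL = j·2507·0.00643 = 0 + j16.12 Ω
  Z3: Z = 1/(jωC) = -j/(ω·C) = 0 - j9972 Ω
Step 3 — With the output port shorted to ground, the output series arm Z2 runs from the junction to ground; the shunt arm Z3 also runs from the junction to ground. They appear in parallel: Z3 || Z2 = 0 + j16.15 Ω.
Step 4 — Series with input arm Z1: Z_in = Z1 + (Z3 || Z2) = 23.3 + j16.15 Ω = 28.35∠34.7° Ω.
Step 5 — Source phasor: V = 8∠166.8° V = -7.789 + j1.827 V.
Step 6 — Current: I = V / Z = -0.1891 + j0.2095 A = 0.2822∠132.1° A.
Step 7 — Complex power: S = V·I* = 1.856 + j1.286 VA.
Step 8 — Real power: P = Re(S) = 1.856 W.
Step 9 — Reactive power: Q = Im(S) = 1.286 VAR.
Step 10 — Apparent power: |S| = 2.258 VA.
Step 11 — Power factor: PF = P/|S| = 0.8219 (lagging).

(a) P = 1.856 W  (b) Q = 1.286 VAR  (c) S = 2.258 VA  (d) PF = 0.8219 (lagging)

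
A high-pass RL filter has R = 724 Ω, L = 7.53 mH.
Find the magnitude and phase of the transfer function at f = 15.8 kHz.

Step 1 — Angular frequency: ω = 2π·1.58e+04 = 9.927e+04 rad/s.
Step 2 — Transfer function: H(jω) = jωL/(R + jωL).
Step 3 — Numerator jωL = j·747.5; denominator R + jωL = 724 + j747.5.
Step 4 — H = 0.516 + j0.4997.
Step 5 — Magnitude: |H| = 0.7183 (-2.9 dB); phase: φ = 44.1°.

|H| = 0.7183 (-2.9 dB), φ = 44.1°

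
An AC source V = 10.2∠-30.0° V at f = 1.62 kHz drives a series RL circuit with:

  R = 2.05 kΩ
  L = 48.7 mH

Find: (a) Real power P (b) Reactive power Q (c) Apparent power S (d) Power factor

Step 1 — Angular frequency: ω = 2π·f = 2π·1620 = 1.018e+04 rad/s.
Step 2 — Component impedances:
  R: Z = R = 2050 Ω
  L: Z = jωL = j·1.018e+04·0.0487 = 0 + j495.7 Ω
Step 3 — Series combination: Z_total = R + L = 2050 + j495.7 Ω = 2109∠13.6° Ω.
Step 4 — Source phasor: V = 10.2∠-30.0° V = 8.833 - j5.1 V.
Step 5 — Current: I = V / Z = 0.003503 - j0.003335 A = 0.004836∠-43.6° A.
Step 6 — Complex power: S = V·I* = 0.04795 + j0.01159 VA.
Step 7 — Real power: P = Re(S) = 0.04795 W.
Step 8 — Reactive power: Q = Im(S) = 0.01159 VAR.
Step 9 — Apparent power: |S| = 0.04933 VA.
Step 10 — Power factor: PF = P/|S| = 0.972 (lagging).

(a) P = 0.04795 W  (b) Q = 0.01159 VAR  (c) S = 0.04933 VA  (d) PF = 0.972 (lagging)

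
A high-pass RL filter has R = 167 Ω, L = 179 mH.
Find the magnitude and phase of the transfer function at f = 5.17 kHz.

Step 1 — Angular frequency: ω = 2π·5170 = 3.248e+04 rad/s.
Step 2 — Transfer function: H(jω) = jωL/(R + jωL).
Step 3 — Numerator jωL = j·5815; denominator R + jωL = 167 + j5815.
Step 4 — H = 0.9992 + j0.0287.
Step 5 — Magnitude: |H| = 0.9996 (-0.0 dB); phase: φ = 1.6°.

|H| = 0.9996 (-0.0 dB), φ = 1.6°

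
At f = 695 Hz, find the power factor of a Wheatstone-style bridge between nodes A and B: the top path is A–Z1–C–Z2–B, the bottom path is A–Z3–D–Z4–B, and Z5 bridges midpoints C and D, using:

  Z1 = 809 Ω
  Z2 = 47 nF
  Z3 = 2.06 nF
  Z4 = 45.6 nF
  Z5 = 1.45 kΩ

Step 1 — Angular frequency: ω = 2π·f = 2π·695 = 4367 rad/s.
Step 2 — Component impedances:
  Z1: Z = R = 809 Ω
  Z2: Z = 1/(jωC) = -j/(ω·C) = 0 - j4872 Ω
  Z3: Z = 1/(jωC) = -j/(ω·C) = 0 - j1.112e+05 Ω
  Z4: Z = 1/(jωC) = -j/(ω·C) = 0 - j5022 Ω
  Z5: Z = R = 1450 Ω
Step 3 — Bridge requires nodal analysis (the Z5 bridge couples midpoints C and D, so the two paths cannot be reduced to a simple series/parallel combination). Setting node B to ground and injecting 1 A at node A, the 3-node admittance system at A, C, D solves to V_A = Z_AB = 1150 - j2544 Ω = 2792∠-65.7° Ω.
Step 4 — Power factor: PF = cos(φ) = Re(Z)/|Z| = 1150/2791.6 = 0.412.
Step 5 — Type: Im(Z) = -2544 ⇒ leading (phase φ = -65.7°).

PF = 0.412 (leading, φ = -65.7°)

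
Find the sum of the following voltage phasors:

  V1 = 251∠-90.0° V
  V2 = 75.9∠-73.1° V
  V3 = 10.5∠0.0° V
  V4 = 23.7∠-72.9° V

Step 1 — Convert each phasor to rectangular form:
  V1 = 251·(cos(-90.0°) + j·sin(-90.0°)) = 0 - j251 V
  V2 = 75.9·(cos(-73.1°) + j·sin(-73.1°)) = 22.06 - j72.62 V
  V3 = 10.5·(cos(0.0°) + j·sin(0.0°)) = 10.5 V
  V4 = 23.7·(cos(-72.9°) + j·sin(-72.9°)) = 6.969 - j22.65 V
Step 2 — Sum components: V_total = 39.53 - j346.3 V.
Step 3 — Convert to polar: |V_total| = 348.5 V, ∠V_total = -83.5°.

V_total = 348.5∠-83.5° V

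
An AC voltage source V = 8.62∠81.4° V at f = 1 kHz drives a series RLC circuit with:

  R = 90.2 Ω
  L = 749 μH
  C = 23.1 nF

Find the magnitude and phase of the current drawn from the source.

Step 1 — Angular frequency: ω = 2π·f = 2π·1000 = 6283 rad/s.
Step 2 — Component impedances:
  R: Z = R = 90.2 Ω
  L: Z = jωL = j·6283·0.000749 = 0 + j4.706 Ω
  C: Z = 1/(jωC) = -j/(ω·C) = 0 - j6890 Ω
Step 3 — Series combination: Z_total = R + L + C = 90.2 - j6885 Ω = 6886∠-89.2° Ω.
Step 4 — Source phasor: V = 8.62∠81.4° V = 1.289 + j8.523 V.
Step 5 — Ohm's law: I = V / Z_total = (1.289 + j8.523) / (90.2 - j6885) = -0.001235 + j0.0002034 A.
Step 6 — Convert to polar: |I| = 0.001252 A, ∠I = 170.6°.

I = 0.001252∠170.6° A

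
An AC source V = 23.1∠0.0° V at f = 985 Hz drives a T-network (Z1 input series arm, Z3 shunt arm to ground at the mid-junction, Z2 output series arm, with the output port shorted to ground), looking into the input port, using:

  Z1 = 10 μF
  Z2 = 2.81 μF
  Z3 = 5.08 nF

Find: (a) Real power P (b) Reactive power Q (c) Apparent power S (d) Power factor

Step 1 — Angular frequency: ω = 2π·f = 2π·985 = 6189 rad/s.
Step 2 — Component impedances:
  Z1: Z = 1/(jωC) = -j/(ω·C) = 0 - j16.16 Ω
  Z2: Z = 1/(jωC) = -j/(ω·C) = 0 - j57.5 Ω
  Z3: Z = 1/(jωC) = -j/(ω·C) = 0 - j3.181e+04 Ω
Step 3 — With the output port shorted to ground, the output series arm Z2 runs from the junction to ground; the shunt arm Z3 also runs from the junction to ground. They appear in parallel: Z3 || Z2 = 0 - j57.4 Ω.
Step 4 — Series with input arm Z1: Z_in = Z1 + (Z3 || Z2) = 0 - j73.56 Ω = 73.56∠-90.0° Ω.
Step 5 — Source phasor: V = 23.1∠0.0° V = 23.1 V.
Step 6 — Current: I = V / Z = 0 + j0.314 A = 0.314∠90.0° A.
Step 7 — Complex power: S = V·I* = 0 - j7.255 VA.
Step 8 — Real power: P = Re(S) = 0 W.
Step 9 — Reactive power: Q = Im(S) = -7.255 VAR.
Step 10 — Apparent power: |S| = 7.255 VA.
Step 11 — Power factor: PF = P/|S| = 0 (leading).

(a) P = 0 W  (b) Q = -7.255 VAR  (c) S = 7.255 VA  (d) PF = 0 (leading)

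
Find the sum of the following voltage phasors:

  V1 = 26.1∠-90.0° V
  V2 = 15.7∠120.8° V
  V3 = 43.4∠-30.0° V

Step 1 — Convert each phasor to rectangular form:
  V1 = 26.1·(cos(-90.0°) + j·sin(-90.0°)) = 0 - j26.1 V
  V2 = 15.7·(cos(120.8°) + j·sin(120.8°)) = -8.039 + j13.49 V
  V3 = 43.4·(cos(-30.0°) + j·sin(-30.0°)) = 37.59 - j21.7 V
Step 2 — Sum components: V_total = 29.55 - j34.31 V.
Step 3 — Convert to polar: |V_total| = 45.28 V, ∠V_total = -49.3°.

V_total = 45.28∠-49.3° V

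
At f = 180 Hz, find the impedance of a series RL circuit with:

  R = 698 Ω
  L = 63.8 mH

Step 1 — Angular frequency: ω = 2π·f = 2π·180 = 1131 rad/s.
Step 2 — Component impedances:
  R: Z = R = 698 Ω
  L: Z = jωL = j·1131·0.0638 = 0 + j72.16 Ω
Step 3 — Series combination: Z_total = R + L = 698 + j72.16 Ω = 701.7∠5.9° Ω.

Z = 698 + j72.16 Ω = 701.7∠5.9° Ω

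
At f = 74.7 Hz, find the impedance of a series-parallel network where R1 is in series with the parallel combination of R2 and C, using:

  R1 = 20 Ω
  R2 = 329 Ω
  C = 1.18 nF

Step 1 — Angular frequency: ω = 2π·f = 2π·74.7 = 469.4 rad/s.
Step 2 — Component impedances:
  R1: Z = R = 20 Ω
  R2: Z = R = 329 Ω
  C: Z = 1/(jωC) = -j/(ω·C) = 0 - j1.806e+06 Ω
Step 3 — Parallel branch: R2 || C = 1/(1/R2 + 1/C) = 329 - j0.05995 Ω.
Step 4 — Series with R1: Z_total = R1 + (R2 || C) = 349 - j0.05995 Ω = 349∠-0.0° Ω.

Z = 349 - j0.05995 Ω = 349∠-0.0° Ω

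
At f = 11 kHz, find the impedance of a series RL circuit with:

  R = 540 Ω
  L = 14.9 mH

Step 1 — Angular frequency: ω = 2π·f = 2π·1.1e+04 = 6.912e+04 rad/s.
Step 2 — Component impedances:
  R: Z = R = 540 Ω
  L: Z = jωL = j·6.912e+04·0.0149 = 0 + j1030 Ω
Step 3 — Series combination: Z_total = R + L = 540 + j1030 Ω = 1163∠62.3° Ω.

Z = 540 + j1030 Ω = 1163∠62.3° Ω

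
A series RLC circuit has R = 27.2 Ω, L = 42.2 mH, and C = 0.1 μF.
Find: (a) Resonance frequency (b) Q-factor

Step 1 — Resonance condition Im(Z)=0 gives ω₀ = 1/√(LC).
Step 2 — ω₀ = 1/√(0.0422·1e-07) = 1.539e+04 rad/s.
Step 3 — f₀ = ω₀/(2π) = 2450 Hz.
Step 4 — Series Q: Q = ω₀L/R = 1.539e+04·0.0422/27.2 = 23.88.

(a) f₀ = 2450 Hz  (b) Q = 23.88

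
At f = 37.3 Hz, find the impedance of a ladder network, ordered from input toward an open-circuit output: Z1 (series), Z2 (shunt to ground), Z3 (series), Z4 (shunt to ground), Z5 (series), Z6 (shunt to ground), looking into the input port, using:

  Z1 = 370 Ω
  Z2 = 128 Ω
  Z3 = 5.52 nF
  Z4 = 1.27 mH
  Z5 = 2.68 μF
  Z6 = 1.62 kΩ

Step 1 — Angular frequency: ω = 2π·f = 2π·37.3 = 234.4 rad/s.
Step 2 — Component impedances:
  Z1: Z = R = 370 Ω
  Z2: Z = R = 128 Ω
  Z3: Z = 1/(jωC) = -j/(ω·C) = 0 - j7.73e+05 Ω
  Z4: Z = jωL = j·234.4·0.00127 = 0 + j0.2976 Ω
  Z5: Z = 1/(jωC) = -j/(ω·C) = 0 - j1592 Ω
  Z6: Z = R = 1620 Ω
Step 3 — Ladder network (open output): work backward from the far end, alternating series and parallel combinations. Z_in = 498 - j0.0212 Ω = 498∠-0.0° Ω.

Z = 498 - j0.0212 Ω = 498∠-0.0° Ω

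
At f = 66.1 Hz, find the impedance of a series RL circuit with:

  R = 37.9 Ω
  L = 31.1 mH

Step 1 — Angular frequency: ω = 2π·f = 2π·66.1 = 415.3 rad/s.
Step 2 — Component impedances:
  R: Z = R = 37.9 Ω
  L: Z = jωL = j·415.3·0.0311 = 0 + j12.92 Ω
Step 3 — Series combination: Z_total = R + L = 37.9 + j12.92 Ω = 40.04∠18.8° Ω.

Z = 37.9 + j12.92 Ω = 40.04∠18.8° Ω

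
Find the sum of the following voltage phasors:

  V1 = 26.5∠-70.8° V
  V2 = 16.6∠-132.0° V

Step 1 — Convert each phasor to rectangular form:
  V1 = 26.5·(cos(-70.8°) + j·sin(-70.8°)) = 8.715 - j25.03 V
  V2 = 16.6·(cos(-132.0°) + j·sin(-132.0°)) = -11.11 - j12.34 V
Step 2 — Sum components: V_total = -2.393 - j37.36 V.
Step 3 — Convert to polar: |V_total| = 37.44 V, ∠V_total = -93.7°.

V_total = 37.44∠-93.7° V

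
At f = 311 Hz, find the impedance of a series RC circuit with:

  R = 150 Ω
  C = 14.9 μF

Step 1 — Angular frequency: ω = 2π·f = 2π·311 = 1954 rad/s.
Step 2 — Component impedances:
  R: Z = R = 150 Ω
  C: Z = 1/(jωC) = -j/(ω·C) = 0 - j34.35 Ω
Step 3 — Series combination: Z_total = R + C = 150 - j34.35 Ω = 153.9∠-12.9° Ω.

Z = 150 - j34.35 Ω = 153.9∠-12.9° Ω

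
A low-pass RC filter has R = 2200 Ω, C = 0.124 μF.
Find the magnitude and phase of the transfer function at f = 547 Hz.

Step 1 — Angular frequency: ω = 2π·547 = 3437 rad/s.
Step 2 — Transfer function: H(jω) = 1/(1 + jωRC).
Step 3 — Denominator: 1 + jωRC = 1 + j·3437·2200·1.24e-07 = 1 + j0.9376.
Step 4 — H = 0.5322 - j0.499.
Step 5 — Magnitude: |H| = 0.7295 (-2.7 dB); phase: φ = -43.2°.

|H| = 0.7295 (-2.7 dB), φ = -43.2°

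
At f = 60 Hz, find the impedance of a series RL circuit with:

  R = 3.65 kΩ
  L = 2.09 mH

Step 1 — Angular frequency: ω = 2π·f = 2π·60 = 377 rad/s.
Step 2 — Component impedances:
  R: Z = R = 3650 Ω
  L: Z = jωL = j·377·0.00209 = 0 + j0.7879 Ω
Step 3 — Series combination: Z_total = R + L = 3650 + j0.7879 Ω = 3650∠0.0° Ω.

Z = 3650 + j0.7879 Ω = 3650∠0.0° Ω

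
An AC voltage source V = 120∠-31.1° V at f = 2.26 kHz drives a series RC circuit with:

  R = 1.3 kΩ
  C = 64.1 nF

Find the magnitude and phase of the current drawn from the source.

Step 1 — Angular frequency: ω = 2π·f = 2π·2260 = 1.42e+04 rad/s.
Step 2 — Component impedances:
  R: Z = R = 1300 Ω
  C: Z = 1/(jωC) = -j/(ω·C) = 0 - j1099 Ω
Step 3 — Series combination: Z_total = R + C = 1300 - j1099 Ω = 1702∠-40.2° Ω.
Step 4 — Source phasor: V = 120∠-31.1° V = 102.8 - j61.98 V.
Step 5 — Ohm's law: I = V / Z_total = (102.8 - j61.98) / (1300 - j1099) = 0.06962 + j0.01115 A.
Step 6 — Convert to polar: |I| = 0.0705 A, ∠I = 9.1°.

I = 0.0705∠9.1° A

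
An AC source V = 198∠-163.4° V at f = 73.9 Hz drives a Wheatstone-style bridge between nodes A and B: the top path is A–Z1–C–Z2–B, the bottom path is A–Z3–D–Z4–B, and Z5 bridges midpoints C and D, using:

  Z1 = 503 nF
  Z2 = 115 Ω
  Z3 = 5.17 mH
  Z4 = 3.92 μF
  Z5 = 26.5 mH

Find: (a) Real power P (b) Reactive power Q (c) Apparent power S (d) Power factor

Step 1 — Angular frequency: ω = 2π·f = 2π·73.9 = 464.3 rad/s.
Step 2 — Component impedances:
  Z1: Z = 1/(jωC) = -j/(ω·C) = 0 - j4282 Ω
  Z2: Z = R = 115 Ω
  Z3: Z = jωL = j·464.3·0.00517 = 0 + j2.401 Ω
  Z4: Z = 1/(jωC) = -j/(ω·C) = 0 - j549.4 Ω
  Z5: Z = jωL = j·464.3·0.0265 = 0 + j12.3 Ω
Step 3 — Bridge requires nodal analysis (the Z5 bridge couples midpoints C and D, so the two paths cannot be reduced to a simple series/parallel combination). Setting node B to ground and injecting 1 A at node A, the 3-node admittance system at A, C, D solves to V_A = Z_AB = 115.1 - j9.6 Ω = 115.5∠-4.8° Ω.
Step 4 — Source phasor: V = 198∠-163.4° V = -189.7 - j56.57 V.
Step 5 — Current: I = V / Z = -1.597 - j0.6248 A = 1.715∠-158.6° A.
Step 6 — Complex power: S = V·I* = 338.3 - j28.23 VA.
Step 7 — Real power: P = Re(S) = 338.3 W.
Step 8 — Reactive power: Q = Im(S) = -28.23 VAR.
Step 9 — Apparent power: |S| = 339.5 VA.
Step 10 — Power factor: PF = P/|S| = 0.9965 (leading).

(a) P = 338.3 W  (b) Q = -28.23 VAR  (c) S = 339.5 VA  (d) PF = 0.9965 (leading)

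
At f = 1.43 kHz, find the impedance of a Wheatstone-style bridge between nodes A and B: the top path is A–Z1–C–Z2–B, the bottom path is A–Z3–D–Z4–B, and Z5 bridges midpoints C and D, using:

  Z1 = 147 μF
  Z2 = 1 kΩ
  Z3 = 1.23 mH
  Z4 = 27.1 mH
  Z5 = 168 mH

Step 1 — Angular frequency: ω = 2π·f = 2π·1430 = 8985 rad/s.
Step 2 — Component impedances:
  Z1: Z = 1/(jωC) = -j/(ω·C) = 0 - j0.7571 Ω
  Z2: Z = R = 1000 Ω
  Z3: Z = jωL = j·8985·0.00123 = 0 + j11.05 Ω
  Z4: Z = jωL = j·8985·0.0271 = 0 + j243.5 Ω
  Z5: Z = jωL = j·8985·0.168 = 0 + j1509 Ω
Step 3 — Bridge requires nodal analysis (the Z5 bridge couples midpoints C and D, so the two paths cannot be reduced to a simple series/parallel combination). Setting node B to ground and injecting 1 A at node A, the 3-node admittance system at A, C, D solves to V_A = Z_AB = 60.84 + j239 Ω = 246.6∠75.7° Ω.

Z = 60.84 + j239 Ω = 246.6∠75.7° Ω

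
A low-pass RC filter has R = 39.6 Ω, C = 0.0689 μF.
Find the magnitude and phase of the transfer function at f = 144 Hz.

Step 1 — Angular frequency: ω = 2π·144 = 904.8 rad/s.
Step 2 — Transfer function: H(jω) = 1/(1 + jωRC).
Step 3 — Denominator: 1 + jωRC = 1 + j·904.8·39.6·6.89e-08 = 1 + j0.002469.
Step 4 — H = 1 - j0.002469.
Step 5 — Magnitude: |H| = 1 (-0.0 dB); phase: φ = -0.1°.

|H| = 1 (-0.0 dB), φ = -0.1°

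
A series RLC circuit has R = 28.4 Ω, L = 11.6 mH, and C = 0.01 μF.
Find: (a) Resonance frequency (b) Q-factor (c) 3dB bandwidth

Step 1 — Resonance: ω₀ = 1/√(LC) = 1/√(0.0116·1e-08) = 9.285e+04 rad/s.
Step 2 — f₀ = ω₀/(2π) = 1.478e+04 Hz.
Step 3 — Series Q: Q = ω₀L/R = 9.285e+04·0.0116/28.4 = 37.92.
Step 4 — Bandwidth: Δω = ω₀/Q = 2448 rad/s; BW = Δω/(2π) = 389.7 Hz.

(a) f₀ = 1.478e+04 Hz  (b) Q = 37.92  (c) BW = 389.7 Hz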